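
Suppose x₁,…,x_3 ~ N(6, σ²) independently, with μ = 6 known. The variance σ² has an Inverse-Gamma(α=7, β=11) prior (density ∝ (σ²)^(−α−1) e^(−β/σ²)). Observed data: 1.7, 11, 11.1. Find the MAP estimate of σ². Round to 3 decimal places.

Sum of squared deviations about the known mean: SS = (1.7−6)² + (11−6)² + (11.1−6)² = 69.5.
The Normal likelihood contributes (σ²)^(−n/2) exp(−SS/(2σ²)), so the posterior is Inverse-Gamma(α + n/2, β + SS/2) = Inverse-Gamma(8.5, 45.75).
The mode of Inverse-Gamma(a, b) is b/(a+1) = 45.75/9.5 ≈ 4.816.

σ̂²_MAP = 4.816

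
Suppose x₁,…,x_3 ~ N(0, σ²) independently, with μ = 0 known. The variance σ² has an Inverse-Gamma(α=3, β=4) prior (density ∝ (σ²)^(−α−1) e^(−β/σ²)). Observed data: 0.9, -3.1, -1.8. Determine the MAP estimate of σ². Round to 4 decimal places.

σ̂²_MAP = 1.9691

Sum of squared deviations about the known mean: SS = (0.9−0)² + (-3.1−0)² + (-1.8−0)² = 13.66.
The Normal likelihood contributes (σ²)^(−n/2) exp(−SS/(2σ²)), so the posterior is Inverse-Gamma(α + n/2, β + SS/2) = Inverse-Gamma(4.5, 10.83).
The mode of Inverse-Gamma(a, b) is b/(a+1) = 10.83/5.5 ≈ 1.9691.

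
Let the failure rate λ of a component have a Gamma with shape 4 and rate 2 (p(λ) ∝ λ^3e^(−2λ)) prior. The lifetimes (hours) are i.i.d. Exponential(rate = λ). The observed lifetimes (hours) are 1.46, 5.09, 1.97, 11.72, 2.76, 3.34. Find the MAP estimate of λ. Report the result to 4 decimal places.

λ̂_MAP = 0.3176

The Exponential(rate=λ) likelihood is ∝ λ^n e^(−λΣtᵢ). Here n = 6 and Σtᵢ = 1.46 + 5.09 + 1.97 + 11.72 + 2.76 + 3.34 = 26.34.
Posterior ∝ λ^3e^(−2λ) · λ^6e^(−26.34λ) = λ^9e^(−28.34λ), i.e. Gamma(10, 28.34).
Mode = (a−1)/b = 9/28.34 ≈ 0.3176.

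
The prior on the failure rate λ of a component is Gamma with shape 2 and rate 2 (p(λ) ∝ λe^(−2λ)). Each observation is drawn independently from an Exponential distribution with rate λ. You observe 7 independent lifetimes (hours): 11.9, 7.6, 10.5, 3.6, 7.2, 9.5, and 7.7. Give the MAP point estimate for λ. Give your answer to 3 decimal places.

The Exponential(rate=λ) likelihood is ∝ λ^n e^(−λΣtᵢ). Here n = 7 and Σtᵢ = 11.9 + 7.6 + 10.5 + 3.6 + 7.2 + 9.5 + 7.7 = 58.
Posterior ∝ λe^(−2λ) · λ^7e^(−58λ) = λ^8e^(−60λ), i.e. Gamma(9, 60).
Mode = (a−1)/b = 8/60 ≈ 0.133.

λ̂_MAP = 0.133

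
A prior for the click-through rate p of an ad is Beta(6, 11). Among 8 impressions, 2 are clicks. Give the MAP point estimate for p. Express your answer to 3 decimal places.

Prior: Beta(6, 11).
Data: 2 successes in 8 trials. The binomial likelihood contributes p^2(1−p)^6, so the posterior is Beta(6+2, 11+6) = Beta(8, 17).
For Beta(a, b) with a, b > 1 the mode is (a−1)/(a+b−2) = 7/23 ≈ 0.304.

p̂_MAP = 0.304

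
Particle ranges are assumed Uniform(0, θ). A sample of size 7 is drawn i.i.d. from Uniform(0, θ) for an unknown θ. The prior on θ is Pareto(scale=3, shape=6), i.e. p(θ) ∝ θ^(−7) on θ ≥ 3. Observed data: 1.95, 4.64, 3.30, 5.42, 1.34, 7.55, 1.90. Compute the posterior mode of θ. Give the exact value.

θ̂_MAP = 7.55

The Uniform(0, θ) likelihood is θ^(−n) for θ ≥ max(xᵢ), zero otherwise. Here max(xᵢ) = 7.55.
Posterior ∝ θ^(−7) · θ^(−7) = θ^(−14) on θ ≥ max(3, 7.55) = 7.55.
This density is strictly decreasing in θ, so the posterior mode lies at the lower boundary of the support.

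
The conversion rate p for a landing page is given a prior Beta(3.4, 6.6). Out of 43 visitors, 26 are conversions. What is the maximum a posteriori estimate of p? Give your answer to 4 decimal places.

p̂_MAP = 0.5569

Prior: Beta(3.4, 6.6).
Data: 26 successes in 43 trials. The binomial likelihood contributes p^26(1−p)^17, so the posterior is Beta(3.4+26, 6.6+17) = Beta(29.4, 23.6).
For Beta(a, b) with a, b > 1 the mode is (a−1)/(a+b−2) = 28.4/51 ≈ 0.5569.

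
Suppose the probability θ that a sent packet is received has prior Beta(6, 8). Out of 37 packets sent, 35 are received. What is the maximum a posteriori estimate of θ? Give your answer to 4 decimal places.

Prior: Beta(6, 8).
Data: 35 successes in 37 trials. The binomial likelihood contributes θ^35(1−θ)^2, so the posterior is Beta(6+35, 8+2) = Beta(41, 10).
For Beta(a, b) with a, b > 1 the mode is (a−1)/(a+b−2) = 40/49 ≈ 0.8163.

θ̂_MAP = 0.8163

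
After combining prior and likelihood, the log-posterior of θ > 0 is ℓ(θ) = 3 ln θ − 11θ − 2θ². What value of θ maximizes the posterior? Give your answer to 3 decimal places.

θ̂_MAP = 0.250

ℓ'(θ) = 3/θ − 11 − 4θ. Setting this to zero and multiplying by θ: 4θ² + 11θ − 3 = 0.
θ = (−11 + √(11² + 4·4·3)) / (2·4) = (−11 + √169) / 8 = (−11 + 13)/8 = 1/4.
ℓ''(θ) = −3/θ² − 4 < 0, confirming a maximum.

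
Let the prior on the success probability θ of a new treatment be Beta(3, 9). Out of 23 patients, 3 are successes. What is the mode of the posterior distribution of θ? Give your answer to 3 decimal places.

Prior: Beta(3, 9).
Data: 3 successes in 23 trials. The binomial likelihood contributes θ^3(1−θ)^20, so the posterior is Beta(3+3, 9+20) = Beta(6, 29).
For Beta(a, b) with a, b > 1 the mode is (a−1)/(a+b−2) = 5/33 ≈ 0.152.

θ̂_MAP = 0.152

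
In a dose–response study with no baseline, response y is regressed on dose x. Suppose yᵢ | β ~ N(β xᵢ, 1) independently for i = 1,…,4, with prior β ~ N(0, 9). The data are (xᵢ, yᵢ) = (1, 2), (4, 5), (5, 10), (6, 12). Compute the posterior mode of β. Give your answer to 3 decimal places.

log p(β | y) = −Σ(yᵢ − βxᵢ)²/(2·1) − β²/(2·9) + const.
Setting the derivative to zero: Σxᵢ(yᵢ − βxᵢ)/1 − β/9 = 0, so β = Σxᵢyᵢ / (Σxᵢ² + σ²/τ²).
Σxᵢyᵢ = 1·2 + 4·5 + 5·10 + 6·12 = 144; Σxᵢ² = 78; σ²/τ² = 1/9.
β̂_MAP = 144 / (78 + 1/9) = 144/(703/9) = 1296/703 ≈ 1.844.

β̂_MAP = 1.844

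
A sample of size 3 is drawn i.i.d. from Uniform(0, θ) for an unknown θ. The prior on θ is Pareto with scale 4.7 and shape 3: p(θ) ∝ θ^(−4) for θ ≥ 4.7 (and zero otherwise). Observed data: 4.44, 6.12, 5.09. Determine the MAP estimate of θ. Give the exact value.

θ̂_MAP = 6.12

The Uniform(0, θ) likelihood is θ^(−n) for θ ≥ max(xᵢ), zero otherwise. Here max(xᵢ) = 6.12.
Posterior ∝ θ^(−4) · θ^(−3) = θ^(−7) on θ ≥ max(4.7, 6.12) = 6.12.
This density is strictly decreasing in θ, so the posterior mode lies at the lower boundary of the support.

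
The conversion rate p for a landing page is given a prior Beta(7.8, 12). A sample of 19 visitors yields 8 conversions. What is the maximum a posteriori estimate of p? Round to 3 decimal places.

Prior: Beta(7.8, 12).
Data: 8 successes in 19 trials. The binomial likelihood contributes p^8(1−p)^11, so the posterior is Beta(7.8+8, 12+11) = Beta(15.8, 23).
For Beta(a, b) with a, b > 1 the mode is (a−1)/(a+b−2) = 14.8/36.8 ≈ 0.402.

p̂_MAP = 0.402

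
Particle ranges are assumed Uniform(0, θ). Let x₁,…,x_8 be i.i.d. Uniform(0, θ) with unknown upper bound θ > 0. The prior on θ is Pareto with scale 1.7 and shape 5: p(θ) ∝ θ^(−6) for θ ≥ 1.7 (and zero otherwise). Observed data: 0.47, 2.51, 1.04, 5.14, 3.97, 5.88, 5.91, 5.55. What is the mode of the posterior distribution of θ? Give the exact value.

The Uniform(0, θ) likelihood is θ^(−n) for θ ≥ max(xᵢ), zero otherwise. Here max(xᵢ) = 5.91.
Posterior ∝ θ^(−6) · θ^(−8) = θ^(−14) on θ ≥ max(1.7, 5.91) = 5.91.
This density is strictly decreasing in θ, so the posterior mode lies at the lower boundary of the support.

θ̂_MAP = 5.91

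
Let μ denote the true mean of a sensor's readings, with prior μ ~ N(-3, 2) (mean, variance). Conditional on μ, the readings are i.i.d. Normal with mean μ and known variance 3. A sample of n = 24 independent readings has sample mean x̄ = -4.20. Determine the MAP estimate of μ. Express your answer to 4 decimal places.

μ̂_MAP = -4.1294

n = 24, x̄ = -4.20.
For a Normal prior and Normal likelihood with known variance, the posterior is Normal; its mode equals its mean, the precision-weighted average.
Prior precision 1/σ₀² = 1/2 = 0.5; data precision n/σ² = 24/3 = 8.
μ̂ = (0.5·(-3) + 8·(-4.2)) / (0.5 + 8) = (-35.1)/8.5 = -351/85 ≈ -4.1294.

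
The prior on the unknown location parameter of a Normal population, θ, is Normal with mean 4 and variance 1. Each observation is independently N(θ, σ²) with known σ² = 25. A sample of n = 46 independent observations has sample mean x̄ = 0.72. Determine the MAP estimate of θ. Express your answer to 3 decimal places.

n = 46, x̄ = 0.72.
For a Normal prior and Normal likelihood with known variance, the posterior is Normal; its mode equals its mean, the precision-weighted average.
Prior precision 1/σ₀² = 1/1 = 1; data precision n/σ² = 46/25 = 1.84.
θ̂ = (1·4 + 1.84·0.72) / (1 + 1.84) = 5.3248/2.84 = 3328/1775 ≈ 1.875.

θ̂_MAP = 1.875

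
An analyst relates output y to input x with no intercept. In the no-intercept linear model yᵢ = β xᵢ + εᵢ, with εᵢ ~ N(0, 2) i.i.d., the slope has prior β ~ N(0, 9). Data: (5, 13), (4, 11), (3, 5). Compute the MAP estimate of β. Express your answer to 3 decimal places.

β̂_MAP = 2.469

log p(β | y) = −Σ(yᵢ − βxᵢ)²/(2·2) − β²/(2·9) + const.
Setting the derivative to zero: Σxᵢ(yᵢ − βxᵢ)/2 − β/9 = 0, so β = Σxᵢyᵢ / (Σxᵢ² + σ²/τ²).
Σxᵢyᵢ = 5·13 + 4·11 + 3·5 = 124; Σxᵢ² = 50; σ²/τ² = 2/9.
β̂_MAP = 124 / (50 + 2/9) = 124/(452/9) = 279/113 ≈ 2.469.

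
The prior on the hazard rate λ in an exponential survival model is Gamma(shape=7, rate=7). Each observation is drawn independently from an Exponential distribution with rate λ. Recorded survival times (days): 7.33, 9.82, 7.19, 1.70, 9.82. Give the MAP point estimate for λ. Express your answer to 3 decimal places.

λ̂_MAP = 0.257

The Exponential(rate=λ) likelihood is ∝ λ^n e^(−λΣtᵢ). Here n = 5 and Σtᵢ = 7.33 + 9.82 + 7.19 + 1.70 + 9.82 = 35.86.
Posterior ∝ λ^6e^(−7λ) · λ^5e^(−35.86λ) = λ^11e^(−42.86λ), i.e. Gamma(12, 42.86).
Mode = (a−1)/b = 11/42.86 ≈ 0.257.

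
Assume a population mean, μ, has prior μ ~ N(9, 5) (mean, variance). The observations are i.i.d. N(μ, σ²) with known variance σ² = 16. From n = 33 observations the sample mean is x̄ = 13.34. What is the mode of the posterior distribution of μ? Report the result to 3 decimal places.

μ̂_MAP = 12.956

n = 33, x̄ = 13.34.
For a Normal prior and Normal likelihood with known variance, the posterior is Normal; its mode equals its mean, the precision-weighted average.
Prior precision 1/σ₀² = 1/5 = 0.2; data precision n/σ² = 33/16 = 2.0625.
μ̂ = (0.2·9 + 2.0625·13.34) / (0.2 + 2.0625) = 29.31375/2.2625 = 23451/1810 ≈ 12.956.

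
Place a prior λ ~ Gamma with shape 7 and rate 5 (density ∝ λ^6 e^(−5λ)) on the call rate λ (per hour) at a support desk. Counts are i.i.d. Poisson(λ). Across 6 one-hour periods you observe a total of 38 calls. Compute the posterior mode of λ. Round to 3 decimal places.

λ̂_MAP = 4.000

Σxᵢ = 38, n = 6.
Posterior ∝ λ^6e^(−5λ) · λ^38e^(−6λ) = λ^44e^(−11λ), i.e. Gamma(shape=45, rate=11).
The mode of a Gamma(a, b) with a ≥ 1 (shape–rate) is (a−1)/b = 44/11 ≈ 4.000.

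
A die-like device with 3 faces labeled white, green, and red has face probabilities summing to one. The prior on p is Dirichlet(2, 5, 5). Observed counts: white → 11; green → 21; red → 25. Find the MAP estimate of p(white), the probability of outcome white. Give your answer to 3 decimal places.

MAP estimate of p(white) = 0.182

The posterior is Dirichlet(αᵢ + nᵢ) = Dirichlet(13, 26, 30).
For a Dirichlet(a₁,…,a_K) with all aᵢ > 1, the mode has j-th component (aⱼ − 1)/(Σaᵢ − K).
Here Σaᵢ = 69 and K = 3, so p(white) = (13 − 1)/(69 − 3) = 12/66 ≈ 0.182.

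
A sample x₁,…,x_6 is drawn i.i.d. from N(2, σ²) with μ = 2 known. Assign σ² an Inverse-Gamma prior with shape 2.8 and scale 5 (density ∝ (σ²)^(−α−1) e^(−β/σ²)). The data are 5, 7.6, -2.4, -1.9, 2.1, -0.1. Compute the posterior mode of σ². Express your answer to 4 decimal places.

Sum of squared deviations about the known mean: SS = (5−2)² + (7.6−2)² + (-2.4−2)² + (-1.9−2)² + (2.1−2)² + (-0.1−2)² = 79.35.
The Normal likelihood contributes (σ²)^(−n/2) exp(−SS/(2σ²)), so the posterior is Inverse-Gamma(α + n/2, β + SS/2) = Inverse-Gamma(5.8, 44.675).
The mode of Inverse-Gamma(a, b) is b/(a+1) = 44.675/6.8 ≈ 6.5699.

σ̂²_MAP = 6.5699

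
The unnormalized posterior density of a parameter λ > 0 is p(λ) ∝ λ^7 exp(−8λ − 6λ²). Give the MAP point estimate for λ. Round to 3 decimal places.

ℓ'(λ) = 7/λ − 8 − 12λ. Setting this to zero and multiplying by λ: 12λ² + 8λ − 7 = 0.
λ = (−8 + √(8² + 4·12·7)) / (2·12) = (−8 + √400) / 24 = (−8 + 20)/24 = 1/2.
ℓ''(λ) = −7/λ² − 12 < 0, confirming a maximum.

λ̂_MAP = 0.500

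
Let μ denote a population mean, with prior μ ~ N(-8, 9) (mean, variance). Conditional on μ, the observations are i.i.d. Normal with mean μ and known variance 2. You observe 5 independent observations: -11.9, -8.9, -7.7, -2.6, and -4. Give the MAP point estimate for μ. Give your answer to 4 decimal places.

μ̂_MAP = -7.0617

n = 5; x̄ = ((-11.9) + (-8.9) + (-7.7) + (-2.6) + (-4))/5 = -35.1/5 = -7.02.
For a Normal prior and Normal likelihood with known variance, the posterior is Normal; its mode equals its mean, the precision-weighted average.
Prior precision 1/σ₀² = 1/9; data precision n/σ² = 5/2 = 2.5.
μ̂ = ((1/9)·(-8) + 2.5·(-7.02)) / (1/9 + 2.5) = (-3319/180)/(47/18) = -3319/470 ≈ -7.0617.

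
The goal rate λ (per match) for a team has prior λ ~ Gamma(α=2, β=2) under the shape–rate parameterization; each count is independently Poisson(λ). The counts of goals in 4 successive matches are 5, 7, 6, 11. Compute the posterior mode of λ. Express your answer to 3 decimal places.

Σxᵢ = 5+7+6+11 = 29, with n = 4.
Posterior ∝ λe^(−2λ) · λ^29e^(−4λ) = λ^30e^(−6λ), i.e. Gamma(shape=31, rate=6).
The mode of a Gamma(a, b) with a ≥ 1 (shape–rate) is (a−1)/b = 30/6 ≈ 5.000.

λ̂_MAP = 5.000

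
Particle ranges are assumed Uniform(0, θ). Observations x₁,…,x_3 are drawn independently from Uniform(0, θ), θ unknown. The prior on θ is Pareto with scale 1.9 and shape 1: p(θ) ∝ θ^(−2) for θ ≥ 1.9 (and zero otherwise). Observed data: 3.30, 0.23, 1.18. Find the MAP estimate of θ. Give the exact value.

The Uniform(0, θ) likelihood is θ^(−n) for θ ≥ max(xᵢ), zero otherwise. Here max(xᵢ) = 3.30.
Posterior ∝ θ^(−2) · θ^(−3) = θ^(−5) on θ ≥ max(1.9, 3.30) = 3.30.
This density is strictly decreasing in θ, so the posterior mode lies at the lower boundary of the support.

θ̂_MAP = 3.30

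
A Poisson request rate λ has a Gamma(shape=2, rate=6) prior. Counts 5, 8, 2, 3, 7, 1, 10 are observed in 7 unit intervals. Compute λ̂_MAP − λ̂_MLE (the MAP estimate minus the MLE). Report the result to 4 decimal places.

Σxᵢ = 36. Posterior is Gamma(38, 13); MAP = (38−1)/13 = 37/13 ≈ 2.84615.
MLE = x̄ = 36/7 ≈ 5.14286.
Difference = 37/13 − 36/7 = -209/91 ≈ -2.2967.

MAP − MLE = -2.2967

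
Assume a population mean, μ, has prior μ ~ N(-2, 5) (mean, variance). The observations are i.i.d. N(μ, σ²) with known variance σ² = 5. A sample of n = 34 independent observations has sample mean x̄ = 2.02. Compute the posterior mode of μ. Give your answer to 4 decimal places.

n = 34, x̄ = 2.02.
For a Normal prior and Normal likelihood with known variance, the posterior is Normal; its mode equals its mean, the precision-weighted average.
Prior precision 1/σ₀² = 1/5 = 0.2; data precision n/σ² = 34/5 = 6.8.
μ̂ = (0.2·(-2) + 6.8·2.02) / (0.2 + 6.8) = 13.336/7 = 1667/875 ≈ 1.9051.

μ̂_MAP = 1.9051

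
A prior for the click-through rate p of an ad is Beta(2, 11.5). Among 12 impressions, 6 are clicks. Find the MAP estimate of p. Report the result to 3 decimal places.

p̂_MAP = 0.298

Prior: Beta(2, 11.5).
Data: 6 successes in 12 trials. The binomial likelihood contributes p^6(1−p)^6, so the posterior is Beta(2+6, 11.5+6) = Beta(8, 17.5).
For Beta(a, b) with a, b > 1 the mode is (a−1)/(a+b−2) = 7/23.5 ≈ 0.298.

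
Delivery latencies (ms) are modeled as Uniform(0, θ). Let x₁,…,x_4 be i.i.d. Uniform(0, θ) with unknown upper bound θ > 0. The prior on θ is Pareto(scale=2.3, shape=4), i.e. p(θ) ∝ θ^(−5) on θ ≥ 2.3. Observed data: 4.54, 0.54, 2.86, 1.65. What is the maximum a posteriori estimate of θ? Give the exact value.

The Uniform(0, θ) likelihood is θ^(−n) for θ ≥ max(xᵢ), zero otherwise. Here max(xᵢ) = 4.54.
Posterior ∝ θ^(−5) · θ^(−4) = θ^(−9) on θ ≥ max(2.3, 4.54) = 4.54.
This density is strictly decreasing in θ, so the posterior mode lies at the lower boundary of the support.

θ̂_MAP = 4.54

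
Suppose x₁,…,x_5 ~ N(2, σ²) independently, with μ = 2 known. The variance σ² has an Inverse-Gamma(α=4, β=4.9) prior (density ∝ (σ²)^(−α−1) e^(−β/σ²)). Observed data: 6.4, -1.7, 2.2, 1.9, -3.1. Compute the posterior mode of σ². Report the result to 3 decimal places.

Sum of squared deviations about the known mean: SS = (6.4−2)² + (-1.7−2)² + (2.2−2)² + (1.9−2)² + (-3.1−2)² = 59.11.
The Normal likelihood contributes (σ²)^(−n/2) exp(−SS/(2σ²)), so the posterior is Inverse-Gamma(α + n/2, β + SS/2) = Inverse-Gamma(6.5, 34.455).
The mode of Inverse-Gamma(a, b) is b/(a+1) = 34.455/7.5 ≈ 4.594.

σ̂²_MAP = 4.594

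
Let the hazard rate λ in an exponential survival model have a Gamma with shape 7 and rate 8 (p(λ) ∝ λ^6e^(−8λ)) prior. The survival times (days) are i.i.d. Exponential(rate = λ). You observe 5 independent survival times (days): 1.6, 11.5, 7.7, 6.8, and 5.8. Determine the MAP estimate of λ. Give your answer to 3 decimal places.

λ̂_MAP = 0.266

The Exponential(rate=λ) likelihood is ∝ λ^n e^(−λΣtᵢ). Here n = 5 and Σtᵢ = 1.6 + 11.5 + 7.7 + 6.8 + 5.8 = 33.4.
Posterior ∝ λ^6e^(−8λ) · λ^5e^(−33.4λ) = λ^11e^(−41.4λ), i.e. Gamma(12, 41.4).
Mode = (a−1)/b = 11/41.4 ≈ 0.266.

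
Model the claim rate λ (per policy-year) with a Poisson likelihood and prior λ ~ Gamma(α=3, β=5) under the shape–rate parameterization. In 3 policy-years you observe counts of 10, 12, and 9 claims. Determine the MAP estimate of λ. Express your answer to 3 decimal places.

λ̂_MAP = 4.125

Σxᵢ = 10+12+9 = 31, with n = 3.
Posterior ∝ λ^2e^(−5λ) · λ^31e^(−3λ) = λ^33e^(−8λ), i.e. Gamma(shape=34, rate=8).
The mode of a Gamma(a, b) with a ≥ 1 (shape–rate) is (a−1)/b = 33/8 ≈ 4.125.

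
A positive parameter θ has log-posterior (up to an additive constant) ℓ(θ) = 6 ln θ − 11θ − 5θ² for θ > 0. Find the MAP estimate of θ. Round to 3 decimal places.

ℓ'(θ) = 6/θ − 11 − 10θ. Setting this to zero and multiplying by θ: 10θ² + 11θ − 6 = 0.
θ = (−11 + √(11² + 4·10·6)) / (2·10) = (−11 + √361) / 20 = (−11 + 19)/20 = 2/5.
ℓ''(θ) = −6/θ² − 10 < 0, confirming a maximum.

θ̂_MAP = 0.400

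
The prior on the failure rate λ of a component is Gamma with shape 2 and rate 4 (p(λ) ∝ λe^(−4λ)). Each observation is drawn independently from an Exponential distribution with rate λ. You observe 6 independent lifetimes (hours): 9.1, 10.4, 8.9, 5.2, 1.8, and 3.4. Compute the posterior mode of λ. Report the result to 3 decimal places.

The Exponential(rate=λ) likelihood is ∝ λ^n e^(−λΣtᵢ). Here n = 6 and Σtᵢ = 9.1 + 10.4 + 8.9 + 5.2 + 1.8 + 3.4 = 38.8.
Posterior ∝ λe^(−4λ) · λ^6e^(−38.8λ) = λ^7e^(−42.8λ), i.e. Gamma(8, 42.8).
Mode = (a−1)/b = 7/42.8 ≈ 0.164.

λ̂_MAP = 0.164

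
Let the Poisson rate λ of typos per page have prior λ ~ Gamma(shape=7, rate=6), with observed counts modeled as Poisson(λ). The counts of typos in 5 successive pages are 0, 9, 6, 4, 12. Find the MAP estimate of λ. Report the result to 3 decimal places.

Σxᵢ = 0+9+6+4+12 = 31, with n = 5.
Posterior ∝ λ^6e^(−6λ) · λ^31e^(−5λ) = λ^37e^(−11λ), i.e. Gamma(shape=38, rate=11).
The mode of a Gamma(a, b) with a ≥ 1 (shape–rate) is (a−1)/b = 37/11 ≈ 3.364.

λ̂_MAP = 3.364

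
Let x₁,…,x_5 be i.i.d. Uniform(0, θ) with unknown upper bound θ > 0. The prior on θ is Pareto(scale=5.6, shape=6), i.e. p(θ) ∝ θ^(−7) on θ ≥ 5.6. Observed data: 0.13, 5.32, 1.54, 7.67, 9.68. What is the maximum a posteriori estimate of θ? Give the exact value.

θ̂_MAP = 9.68

The Uniform(0, θ) likelihood is θ^(−n) for θ ≥ max(xᵢ), zero otherwise. Here max(xᵢ) = 9.68.
Posterior ∝ θ^(−7) · θ^(−5) = θ^(−12) on θ ≥ max(5.6, 9.68) = 9.68.
This density is strictly decreasing in θ, so the posterior mode lies at the lower boundary of the support.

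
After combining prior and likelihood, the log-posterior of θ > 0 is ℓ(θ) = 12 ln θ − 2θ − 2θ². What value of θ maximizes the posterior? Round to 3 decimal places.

ℓ'(θ) = 12/θ − 2 − 4θ. Setting this to zero and multiplying by θ: 4θ² + 2θ − 12 = 0.
θ = (−2 + √(2² + 4·4·12)) / (2·4) = (−2 + √196) / 8 = (−2 + 14)/8 = 3/2.
ℓ''(θ) = −12/θ² − 4 < 0, confirming a maximum.

θ̂_MAP = 1.500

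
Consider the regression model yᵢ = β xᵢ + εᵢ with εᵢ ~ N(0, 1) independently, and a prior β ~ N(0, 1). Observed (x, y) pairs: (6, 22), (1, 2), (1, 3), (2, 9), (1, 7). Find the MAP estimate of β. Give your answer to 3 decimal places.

β̂_MAP = 3.682

log p(β | y) = −Σ(yᵢ − βxᵢ)²/(2·1) − β²/(2·1) + const.
Setting the derivative to zero: Σxᵢ(yᵢ − βxᵢ)/1 − β/1 = 0, so β = Σxᵢyᵢ / (Σxᵢ² + σ²/τ²).
Σxᵢyᵢ = 6·22 + 1·2 + 1·3 + 2·9 + 1·7 = 162; Σxᵢ² = 43; σ²/τ² = 1.
β̂_MAP = 162 / (43 + 1) = 162/44 ≈ 3.682.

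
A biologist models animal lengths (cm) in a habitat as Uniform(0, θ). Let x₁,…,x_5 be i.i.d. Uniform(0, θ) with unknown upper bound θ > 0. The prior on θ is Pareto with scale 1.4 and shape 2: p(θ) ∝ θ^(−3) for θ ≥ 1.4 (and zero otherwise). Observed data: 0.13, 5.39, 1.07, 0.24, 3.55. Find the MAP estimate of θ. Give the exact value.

The Uniform(0, θ) likelihood is θ^(−n) for θ ≥ max(xᵢ), zero otherwise. Here max(xᵢ) = 5.39.
Posterior ∝ θ^(−3) · θ^(−5) = θ^(−8) on θ ≥ max(1.4, 5.39) = 5.39.
This density is strictly decreasing in θ, so the posterior mode lies at the lower boundary of the support.

θ̂_MAP = 5.39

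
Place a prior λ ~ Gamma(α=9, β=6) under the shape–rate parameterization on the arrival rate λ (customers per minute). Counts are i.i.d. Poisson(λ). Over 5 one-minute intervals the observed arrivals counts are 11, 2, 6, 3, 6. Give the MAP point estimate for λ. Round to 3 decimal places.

Σxᵢ = 11+2+6+3+6 = 28, with n = 5.
Posterior ∝ λ^8e^(−6λ) · λ^28e^(−5λ) = λ^36e^(−11λ), i.e. Gamma(shape=37, rate=11).
The mode of a Gamma(a, b) with a ≥ 1 (shape–rate) is (a−1)/b = 36/11 ≈ 3.273.

λ̂_MAP = 3.273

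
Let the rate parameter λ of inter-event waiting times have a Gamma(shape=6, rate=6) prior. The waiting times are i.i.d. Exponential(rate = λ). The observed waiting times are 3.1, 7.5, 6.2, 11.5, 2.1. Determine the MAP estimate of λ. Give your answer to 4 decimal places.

The Exponential(rate=λ) likelihood is ∝ λ^n e^(−λΣtᵢ). Here n = 5 and Σtᵢ = 3.1 + 7.5 + 6.2 + 11.5 + 2.1 = 30.4.
Posterior ∝ λ^5e^(−6λ) · λ^5e^(−30.4λ) = λ^10e^(−36.4λ), i.e. Gamma(11, 36.4).
Mode = (a−1)/b = 10/36.4 ≈ 0.2747.

λ̂_MAP = 0.2747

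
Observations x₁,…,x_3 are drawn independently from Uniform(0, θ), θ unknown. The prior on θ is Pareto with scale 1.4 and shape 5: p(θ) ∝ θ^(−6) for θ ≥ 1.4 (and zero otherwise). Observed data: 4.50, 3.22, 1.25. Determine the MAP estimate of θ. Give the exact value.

The Uniform(0, θ) likelihood is θ^(−n) for θ ≥ max(xᵢ), zero otherwise. Here max(xᵢ) = 4.50.
Posterior ∝ θ^(−6) · θ^(−3) = θ^(−9) on θ ≥ max(1.4, 4.50) = 4.50.
This density is strictly decreasing in θ, so the posterior mode lies at the lower boundary of the support.

θ̂_MAP = 4.50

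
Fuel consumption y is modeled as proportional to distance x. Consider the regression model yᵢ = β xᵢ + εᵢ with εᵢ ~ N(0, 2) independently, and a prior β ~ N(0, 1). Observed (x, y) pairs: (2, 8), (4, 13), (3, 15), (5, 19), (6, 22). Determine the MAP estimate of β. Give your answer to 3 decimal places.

log p(β | y) = −Σ(yᵢ − βxᵢ)²/(2·2) − β²/(2·1) + const.
Setting the derivative to zero: Σxᵢ(yᵢ − βxᵢ)/2 − β/1 = 0, so β = Σxᵢyᵢ / (Σxᵢ² + σ²/τ²).
Σxᵢyᵢ = 2·8 + 4·13 + 3·15 + 5·19 + 6·22 = 340; Σxᵢ² = 90; σ²/τ² = 2.
β̂_MAP = 340 / (90 + 2) = 340/92 ≈ 3.696.

β̂_MAP = 3.696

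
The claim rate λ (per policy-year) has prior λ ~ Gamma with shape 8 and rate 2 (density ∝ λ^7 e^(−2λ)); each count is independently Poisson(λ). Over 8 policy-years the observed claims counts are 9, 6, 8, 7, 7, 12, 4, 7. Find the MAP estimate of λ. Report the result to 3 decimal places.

Σxᵢ = 9+6+8+7+7+12+4+7 = 60, with n = 8.
Posterior ∝ λ^7e^(−2λ) · λ^60e^(−8λ) = λ^67e^(−10λ), i.e. Gamma(shape=68, rate=10).
The mode of a Gamma(a, b) with a ≥ 1 (shape–rate) is (a−1)/b = 67/10 ≈ 6.700.

λ̂_MAP = 6.700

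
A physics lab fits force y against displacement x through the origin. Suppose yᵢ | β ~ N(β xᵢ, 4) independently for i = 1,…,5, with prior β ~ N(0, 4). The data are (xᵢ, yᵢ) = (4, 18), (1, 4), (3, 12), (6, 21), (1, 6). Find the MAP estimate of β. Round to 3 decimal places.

log p(β | y) = −Σ(yᵢ − βxᵢ)²/(2·4) − β²/(2·4) + const.
Setting the derivative to zero: Σxᵢ(yᵢ − βxᵢ)/4 − β/4 = 0, so β = Σxᵢyᵢ / (Σxᵢ² + σ²/τ²).
Σxᵢyᵢ = 4·18 + 1·4 + 3·12 + 6·21 + 1·6 = 244; Σxᵢ² = 63; σ²/τ² = 1.
β̂_MAP = 244 / (63 + 1) = 244/64 ≈ 3.813.

β̂_MAP = 3.813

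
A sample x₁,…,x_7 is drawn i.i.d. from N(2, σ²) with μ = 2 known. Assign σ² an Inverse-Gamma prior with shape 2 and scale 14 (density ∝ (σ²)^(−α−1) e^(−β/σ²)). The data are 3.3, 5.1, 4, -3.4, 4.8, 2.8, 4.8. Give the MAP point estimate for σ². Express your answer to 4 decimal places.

σ̂²_MAP = 6.8292

Sum of squared deviations about the known mean: SS = (3.3−2)² + (5.1−2)² + (4−2)² + (-3.4−2)² + (4.8−2)² + (2.8−2)² + (4.8−2)² = 60.78.
The Normal likelihood contributes (σ²)^(−n/2) exp(−SS/(2σ²)), so the posterior is Inverse-Gamma(α + n/2, β + SS/2) = Inverse-Gamma(5.5, 44.39).
The mode of Inverse-Gamma(a, b) is b/(a+1) = 44.39/6.5 ≈ 6.8292.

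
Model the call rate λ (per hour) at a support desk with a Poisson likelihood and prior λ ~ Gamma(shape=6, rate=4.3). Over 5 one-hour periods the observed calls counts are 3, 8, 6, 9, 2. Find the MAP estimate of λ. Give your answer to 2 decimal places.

λ̂_MAP = 3.55

Σxᵢ = 3+8+6+9+2 = 28, with n = 5.
Posterior ∝ λ^5e^(−4.3λ) · λ^28e^(−5λ) = λ^33e^(−9.3λ), i.e. Gamma(shape=34, rate=9.3).
The mode of a Gamma(a, b) with a ≥ 1 (shape–rate) is (a−1)/b = 33/9.3 ≈ 3.55.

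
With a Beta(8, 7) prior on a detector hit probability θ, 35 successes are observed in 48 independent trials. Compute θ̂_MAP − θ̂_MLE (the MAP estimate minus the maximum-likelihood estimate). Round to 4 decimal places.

MAP − MLE = -0.0406

Posterior is Beta(43, 20); MAP = (43−1)/(63−2) = 42/61 ≈ 0.68852.
MLE ignores the prior: θ̂_MLE = k/n = 35/48 ≈ 0.72917.
Difference = 42/61 − 35/48 = -119/2928 ≈ -0.0406.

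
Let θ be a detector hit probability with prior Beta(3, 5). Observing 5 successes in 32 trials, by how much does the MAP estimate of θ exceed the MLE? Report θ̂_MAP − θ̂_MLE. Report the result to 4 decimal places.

Posterior is Beta(8, 32); MAP = (8−1)/(40−2) = 7/38 ≈ 0.18421.
MLE ignores the prior: θ̂_MLE = k/n = 5/32 ≈ 0.15625.
Difference = 7/38 − 5/32 = 17/608 ≈ 0.0280.

MAP − MLE = 0.0280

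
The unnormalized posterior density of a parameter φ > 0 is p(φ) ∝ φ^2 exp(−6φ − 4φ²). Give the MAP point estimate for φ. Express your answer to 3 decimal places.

ℓ'(φ) = 2/φ − 6 − 8φ. Setting this to zero and multiplying by φ: 8φ² + 6φ − 2 = 0.
φ = (−6 + √(6² + 4·8·2)) / (2·8) = (−6 + √100) / 16 = (−6 + 10)/16 = 1/4.
ℓ''(φ) = −2/φ² − 8 < 0, confirming a maximum.

φ̂_MAP = 0.250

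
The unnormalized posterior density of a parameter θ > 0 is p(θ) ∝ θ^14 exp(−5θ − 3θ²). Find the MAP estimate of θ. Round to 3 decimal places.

ℓ'(θ) = 14/θ − 5 − 6θ. Setting this to zero and multiplying by θ: 6θ² + 5θ − 14 = 0.
θ = (−5 + √(5² + 4·6·14)) / (2·6) = (−5 + √361) / 12 = (−5 + 19)/12 = 7/6.
ℓ''(θ) = −14/θ² − 6 < 0, confirming a maximum.

θ̂_MAP = 1.167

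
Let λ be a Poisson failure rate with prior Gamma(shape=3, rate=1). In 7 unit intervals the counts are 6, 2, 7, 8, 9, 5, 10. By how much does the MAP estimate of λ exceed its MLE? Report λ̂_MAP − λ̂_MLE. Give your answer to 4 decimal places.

Σxᵢ = 47. Posterior is Gamma(50, 8); MAP = (50−1)/8 = 49/8 ≈ 6.12500.
MLE = x̄ = 47/7 ≈ 6.71429.
Difference = 49/8 − 47/7 = -33/56 ≈ -0.5893.

MAP − MLE = -0.5893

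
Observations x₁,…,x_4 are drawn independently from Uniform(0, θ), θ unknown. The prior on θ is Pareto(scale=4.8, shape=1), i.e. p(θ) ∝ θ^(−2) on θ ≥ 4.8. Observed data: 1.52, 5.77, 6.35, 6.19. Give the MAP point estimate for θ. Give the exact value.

The Uniform(0, θ) likelihood is θ^(−n) for θ ≥ max(xᵢ), zero otherwise. Here max(xᵢ) = 6.35.
Posterior ∝ θ^(−2) · θ^(−4) = θ^(−6) on θ ≥ max(4.8, 6.35) = 6.35.
This density is strictly decreasing in θ, so the posterior mode lies at the lower boundary of the support.

θ̂_MAP = 6.35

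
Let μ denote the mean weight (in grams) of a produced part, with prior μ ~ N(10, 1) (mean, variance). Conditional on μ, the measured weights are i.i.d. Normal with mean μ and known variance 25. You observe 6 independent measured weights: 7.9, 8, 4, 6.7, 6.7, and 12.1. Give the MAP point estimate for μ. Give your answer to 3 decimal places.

n = 6; x̄ = (7.9 + 8 + 4 + 6.7 + 6.7 + 12.1)/6 = 45.4/6 = 227/30 ≈ 7.5667.
For a Normal prior and Normal likelihood with known variance, the posterior is Normal; its mode equals its mean, the precision-weighted average.
Prior precision 1/σ₀² = 1/1 = 1; data precision n/σ² = 6/25 = 0.24.
μ̂ = (1·10 + 0.24·(227/30)) / (1 + 0.24) = 11.816/1.24 = 1477/155 ≈ 9.529.

μ̂_MAP = 9.529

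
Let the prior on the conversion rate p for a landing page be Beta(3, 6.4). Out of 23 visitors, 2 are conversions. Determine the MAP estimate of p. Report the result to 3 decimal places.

p̂_MAP = 0.132

Prior: Beta(3, 6.4).
Data: 2 successes in 23 trials. The binomial likelihood contributes p^2(1−p)^21, so the posterior is Beta(3+2, 6.4+21) = Beta(5, 27.4).
For Beta(a, b) with a, b > 1 the mode is (a−1)/(a+b−2) = 4/30.4 ≈ 0.132.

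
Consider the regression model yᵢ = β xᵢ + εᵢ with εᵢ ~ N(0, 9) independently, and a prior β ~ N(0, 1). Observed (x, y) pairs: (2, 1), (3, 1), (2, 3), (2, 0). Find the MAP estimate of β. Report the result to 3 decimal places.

β̂_MAP = 0.367

log p(β | y) = −Σ(yᵢ − βxᵢ)²/(2·9) − β²/(2·1) + const.
Setting the derivative to zero: Σxᵢ(yᵢ − βxᵢ)/9 − β/1 = 0, so β = Σxᵢyᵢ / (Σxᵢ² + σ²/τ²).
Σxᵢyᵢ = 2·1 + 3·1 + 2·3 + 2·0 = 11; Σxᵢ² = 21; σ²/τ² = 9.
β̂_MAP = 11 / (21 + 9) = 11/30 ≈ 0.367.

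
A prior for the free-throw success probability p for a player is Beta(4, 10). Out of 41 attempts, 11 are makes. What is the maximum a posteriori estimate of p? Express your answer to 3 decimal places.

p̂_MAP = 0.264

Prior: Beta(4, 10).
Data: 11 successes in 41 trials. The binomial likelihood contributes p^11(1−p)^30, so the posterior is Beta(4+11, 10+30) = Beta(15, 40).
For Beta(a, b) with a, b > 1 the mode is (a−1)/(a+b−2) = 14/53 ≈ 0.264.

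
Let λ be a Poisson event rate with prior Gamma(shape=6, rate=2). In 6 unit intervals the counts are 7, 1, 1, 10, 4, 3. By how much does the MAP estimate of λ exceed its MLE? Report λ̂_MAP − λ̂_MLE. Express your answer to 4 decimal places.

Σxᵢ = 26. Posterior is Gamma(32, 8); MAP = (32−1)/8 = 31/8 ≈ 3.87500.
MLE = x̄ = 26/6 ≈ 4.33333.
Difference = 31/8 − 26/6 = -11/24 ≈ -0.4583.

MAP − MLE = -0.4583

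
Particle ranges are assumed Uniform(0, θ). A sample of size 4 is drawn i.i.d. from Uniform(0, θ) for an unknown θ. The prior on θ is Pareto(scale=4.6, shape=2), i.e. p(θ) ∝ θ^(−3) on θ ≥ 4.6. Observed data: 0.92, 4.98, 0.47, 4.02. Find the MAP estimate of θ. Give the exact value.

The Uniform(0, θ) likelihood is θ^(−n) for θ ≥ max(xᵢ), zero otherwise. Here max(xᵢ) = 4.98.
Posterior ∝ θ^(−3) · θ^(−4) = θ^(−7) on θ ≥ max(4.6, 4.98) = 4.98.
This density is strictly decreasing in θ, so the posterior mode lies at the lower boundary of the support.

θ̂_MAP = 4.98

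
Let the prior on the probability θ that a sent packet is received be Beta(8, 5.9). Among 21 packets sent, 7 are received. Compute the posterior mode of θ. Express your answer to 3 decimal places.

θ̂_MAP = 0.426

Prior: Beta(8, 5.9).
Data: 7 successes in 21 trials. The binomial likelihood contributes θ^7(1−θ)^14, so the posterior is Beta(8+7, 5.9+14) = Beta(15, 19.9).
For Beta(a, b) with a, b > 1 the mode is (a−1)/(a+b−2) = 14/32.9 ≈ 0.426.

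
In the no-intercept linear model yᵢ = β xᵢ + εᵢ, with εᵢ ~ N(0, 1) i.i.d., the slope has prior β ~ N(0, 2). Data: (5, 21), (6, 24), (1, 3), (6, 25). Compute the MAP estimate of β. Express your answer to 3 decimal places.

β̂_MAP = 4.081

log p(β | y) = −Σ(yᵢ − βxᵢ)²/(2·1) − β²/(2·2) + const.
Setting the derivative to zero: Σxᵢ(yᵢ − βxᵢ)/1 − β/2 = 0, so β = Σxᵢyᵢ / (Σxᵢ² + σ²/τ²).
Σxᵢyᵢ = 5·21 + 6·24 + 1·3 + 6·25 = 402; Σxᵢ² = 98; σ²/τ² = 0.5.
β̂_MAP = 402 / (98 + 0.5) = 402/98.5 ≈ 4.081.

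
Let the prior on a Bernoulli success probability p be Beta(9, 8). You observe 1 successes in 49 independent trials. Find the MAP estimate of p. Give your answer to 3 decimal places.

Prior: Beta(9, 8).
Data: 1 success in 49 trials. The binomial likelihood contributes p(1−p)^48, so the posterior is Beta(9+1, 8+48) = Beta(10, 56).
For Beta(a, b) with a, b > 1 the mode is (a−1)/(a+b−2) = 9/64 ≈ 0.141.

p̂_MAP = 0.141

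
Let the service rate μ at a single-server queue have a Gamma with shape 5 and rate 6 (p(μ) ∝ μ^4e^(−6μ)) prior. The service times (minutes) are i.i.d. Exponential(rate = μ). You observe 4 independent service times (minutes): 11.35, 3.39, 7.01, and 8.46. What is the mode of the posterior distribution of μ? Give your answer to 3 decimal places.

μ̂_MAP = 0.221

The Exponential(rate=μ) likelihood is ∝ μ^n e^(−μΣtᵢ). Here n = 4 and Σtᵢ = 11.35 + 3.39 + 7.01 + 8.46 = 30.21.
Posterior ∝ μ^4e^(−6μ) · μ^4e^(−30.21μ) = μ^8e^(−36.21μ), i.e. Gamma(9, 36.21).
Mode = (a−1)/b = 8/36.21 ≈ 0.221.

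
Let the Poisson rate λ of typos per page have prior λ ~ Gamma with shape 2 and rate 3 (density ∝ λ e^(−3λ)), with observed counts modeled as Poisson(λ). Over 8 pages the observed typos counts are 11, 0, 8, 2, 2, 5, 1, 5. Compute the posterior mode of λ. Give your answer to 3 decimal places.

λ̂_MAP = 3.182

Σxᵢ = 11+0+8+2+2+5+1+5 = 34, with n = 8.
Posterior ∝ λe^(−3λ) · λ^34e^(−8λ) = λ^35e^(−11λ), i.e. Gamma(shape=36, rate=11).
The mode of a Gamma(a, b) with a ≥ 1 (shape–rate) is (a−1)/b = 35/11 ≈ 3.182.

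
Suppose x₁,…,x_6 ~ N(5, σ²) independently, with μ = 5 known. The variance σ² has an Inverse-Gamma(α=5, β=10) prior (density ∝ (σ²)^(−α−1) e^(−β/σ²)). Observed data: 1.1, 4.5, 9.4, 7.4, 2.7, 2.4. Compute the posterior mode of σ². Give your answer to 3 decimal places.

Sum of squared deviations about the known mean: SS = (1.1−5)² + (4.5−5)² + (9.4−5)² + (7.4−5)² + (2.7−5)² + (2.4−5)² = 52.63.
The Normal likelihood contributes (σ²)^(−n/2) exp(−SS/(2σ²)), so the posterior is Inverse-Gamma(α + n/2, β + SS/2) = Inverse-Gamma(8, 36.315).
The mode of Inverse-Gamma(a, b) is b/(a+1) = 36.315/9 ≈ 4.035.

σ̂²_MAP = 4.035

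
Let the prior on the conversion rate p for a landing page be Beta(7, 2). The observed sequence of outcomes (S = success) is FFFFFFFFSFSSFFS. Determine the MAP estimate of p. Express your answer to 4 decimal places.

p̂_MAP = 0.4545

Prior: Beta(7, 2).
Data: 4 successes in 15 trials (from the sequence). The binomial likelihood contributes p^4(1−p)^11, so the posterior is Beta(7+4, 2+11) = Beta(11, 13).
For Beta(a, b) with a, b > 1 the mode is (a−1)/(a+b−2) = 10/22 ≈ 0.4545.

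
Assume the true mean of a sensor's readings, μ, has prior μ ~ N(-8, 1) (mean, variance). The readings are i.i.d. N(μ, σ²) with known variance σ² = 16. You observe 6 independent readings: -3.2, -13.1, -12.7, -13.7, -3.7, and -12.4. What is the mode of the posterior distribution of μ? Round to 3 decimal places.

n = 6; x̄ = ((-3.2) + (-13.1) + (-12.7) + (-13.7) + (-3.7) + (-12.4))/6 = -58.8/6 = -9.8.
For a Normal prior and Normal likelihood with known variance, the posterior is Normal; its mode equals its mean, the precision-weighted average.
Prior precision 1/σ₀² = 1/1 = 1; data precision n/σ² = 6/16 = 0.375.
μ̂ = (1·(-8) + 0.375·(-9.8)) / (1 + 0.375) = (-11.675)/1.375 = -467/55 ≈ -8.491.

μ̂_MAP = -8.491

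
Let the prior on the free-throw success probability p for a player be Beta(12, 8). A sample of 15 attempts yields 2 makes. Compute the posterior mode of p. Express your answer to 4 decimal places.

p̂_MAP = 0.3939

Prior: Beta(12, 8).
Data: 2 successes in 15 trials. The binomial likelihood contributes p^2(1−p)^13, so the posterior is Beta(12+2, 8+13) = Beta(14, 21).
For Beta(a, b) with a, b > 1 the mode is (a−1)/(a+b−2) = 13/33 ≈ 0.3939.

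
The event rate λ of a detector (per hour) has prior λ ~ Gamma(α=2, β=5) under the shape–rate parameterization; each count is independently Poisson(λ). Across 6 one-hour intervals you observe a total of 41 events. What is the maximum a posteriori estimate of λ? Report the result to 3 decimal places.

Σxᵢ = 41, n = 6.
Posterior ∝ λe^(−5λ) · λ^41e^(−6λ) = λ^42e^(−11λ), i.e. Gamma(shape=43, rate=11).
The mode of a Gamma(a, b) with a ≥ 1 (shape–rate) is (a−1)/b = 42/11 ≈ 3.818.

λ̂_MAP = 3.818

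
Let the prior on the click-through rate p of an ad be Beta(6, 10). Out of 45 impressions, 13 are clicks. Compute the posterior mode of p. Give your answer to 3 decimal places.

Prior: Beta(6, 10).
Data: 13 successes in 45 trials. The binomial likelihood contributes p^13(1−p)^32, so the posterior is Beta(6+13, 10+32) = Beta(19, 42).
For Beta(a, b) with a, b > 1 the mode is (a−1)/(a+b−2) = 18/59 ≈ 0.305.

p̂_MAP = 0.305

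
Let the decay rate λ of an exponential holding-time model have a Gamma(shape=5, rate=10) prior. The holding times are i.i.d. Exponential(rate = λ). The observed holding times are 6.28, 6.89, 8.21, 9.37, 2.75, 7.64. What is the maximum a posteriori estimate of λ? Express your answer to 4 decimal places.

The Exponential(rate=λ) likelihood is ∝ λ^n e^(−λΣtᵢ). Here n = 6 and Σtᵢ = 6.28 + 6.89 + 8.21 + 9.37 + 2.75 + 7.64 = 41.14.
Posterior ∝ λ^4e^(−10λ) · λ^6e^(−41.14λ) = λ^10e^(−51.14λ), i.e. Gamma(11, 51.14).
Mode = (a−1)/b = 10/51.14 ≈ 0.1955.

λ̂_MAP = 0.1955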